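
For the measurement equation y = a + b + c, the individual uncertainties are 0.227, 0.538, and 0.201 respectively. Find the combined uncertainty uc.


For a sum of independent quantities, uc = sqrt(u1^2 + u2^2 + u3^2).
uc = sqrt(0.227^2 + 0.538^2 + 0.201^2)
uc = sqrt(0.051529 + 0.289444 + 0.040401)
uc = 0.6176

0.6176


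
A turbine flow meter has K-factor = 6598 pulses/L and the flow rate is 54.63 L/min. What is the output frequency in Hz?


Frequency = K * Q / 60 (converting L/min to L/s).
f = 6598 * 54.63 / 60
f = 360448.74 / 60
f = 6007.48 Hz

6007.48 Hz


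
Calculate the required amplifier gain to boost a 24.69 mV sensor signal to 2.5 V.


Gain = Vout / Vin (converting to same units).
G = 2.5 V / 24.69 mV
G = 2500.0 mV / 24.69 mV
G = 101.26

101.26


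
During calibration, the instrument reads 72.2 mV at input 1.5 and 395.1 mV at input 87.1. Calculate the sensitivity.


Sensitivity = (y2 - y1) / (x2 - x1).
S = (395.1 - 72.2) / (87.1 - 1.5)
S = 322.9 / 85.6
S = 3.7722 mV/unit

3.7722 mV/unit


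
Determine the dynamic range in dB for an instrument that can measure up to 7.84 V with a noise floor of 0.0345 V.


Dynamic range = 20 * log10(Vmax / Vnoise).
DR = 20 * log10(7.84 / 0.0345)
DR = 20 * log10(227.25)
DR = 47.13 dB

47.13 dB


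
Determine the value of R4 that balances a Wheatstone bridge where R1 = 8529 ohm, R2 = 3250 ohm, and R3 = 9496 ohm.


At balance: R1*R4 = R2*R3, so R4 = R2*R3/R1.
R4 = 3250 * 9496 / 8529
R4 = 30862000 / 8529
R4 = 3618.48 ohm

3618.48 ohm


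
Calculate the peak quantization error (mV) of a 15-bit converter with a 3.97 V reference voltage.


The maximum quantization error is +/- LSB/2.
LSB = Vref / 2^n = 3.97 / 32768 = 0.00012115 V
Max error = LSB / 2 = 0.00012115 / 2 = 6.058e-05 V
Max error = 0.0606 mV

0.0606 mV


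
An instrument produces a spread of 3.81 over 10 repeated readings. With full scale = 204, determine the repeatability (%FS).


Repeatability = (spread / full scale) * 100%.
R = (3.81 / 204) * 100
R = 1.868 %FS

1.868 %FS


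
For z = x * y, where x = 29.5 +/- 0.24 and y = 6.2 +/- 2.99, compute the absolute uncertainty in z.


For a product z = x*y, the relative uncertainty is:
uz/z = sqrt((ux/x)^2 + (uy/y)^2)
Relative uncertainties: ux/x = 0.24/29.5 = 0.008136
uy/y = 2.99/6.2 = 0.482258
z = 29.5 * 6.2 = 182.9
uz = 182.9 * sqrt(0.008136^2 + 0.482258^2) = 88.218

88.218


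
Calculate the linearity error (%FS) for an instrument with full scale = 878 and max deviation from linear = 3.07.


Linearity error = (max deviation / full scale) * 100%.
Linearity = (3.07 / 878) * 100
Linearity = 0.35 %FS

0.35 %FS


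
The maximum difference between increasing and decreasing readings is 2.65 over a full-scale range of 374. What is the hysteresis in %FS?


Hysteresis = (max difference / full scale) * 100%.
H = (2.65 / 374) * 100
H = 0.709 %FS

0.709 %FS


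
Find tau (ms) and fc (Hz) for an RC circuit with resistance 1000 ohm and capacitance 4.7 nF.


Time constant: tau = R * C.
tau = 1000 * 4.70e-09 = 4.7e-06 s
tau = 0.0047 ms
Cutoff frequency: fc = 1 / (2*pi*R*C).
fc = 1 / (2*pi*4.7e-06) = 33862.75 Hz

tau = 0.0047 ms, fc = 33862.75 Hz


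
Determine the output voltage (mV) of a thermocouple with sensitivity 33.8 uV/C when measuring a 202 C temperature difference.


The thermocouple output V = sensitivity * dT.
V = 33.8 uV/C * 202 C
V = 6827.6 uV
V = 6.828 mV

6.828 mV


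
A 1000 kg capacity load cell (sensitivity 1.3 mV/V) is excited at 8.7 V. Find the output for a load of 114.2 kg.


Vout = rated_output * Vex * (load / capacity).
Vout = 1.3 * 8.7 * (114.2 / 1000)
Vout = 1.3 * 8.7 * 0.1142
Vout = 1.292 mV

1.292 mV


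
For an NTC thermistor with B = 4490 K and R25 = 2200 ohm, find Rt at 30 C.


NTC thermistor equation: Rt = R25 * exp(B * (1/T - 1/T25)).
T in Kelvin: 303.15 K, T25 = 298.15 K
1/T - 1/T25 = 1/303.15 - 1/298.15 = -5.532e-05
B * (1/T - 1/T25) = 4490 * -5.532e-05 = -0.2484
Rt = 2200 * exp(-0.2484) = 1716.1 ohm

1716.1 ohm


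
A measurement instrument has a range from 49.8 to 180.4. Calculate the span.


Span = upper range - lower range.
Span = 180.4 - (49.8)
Span = 130.6

130.6


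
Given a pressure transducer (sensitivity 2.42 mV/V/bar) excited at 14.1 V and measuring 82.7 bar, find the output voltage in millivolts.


Output = sensitivity * Vex * P.
Vout = 2.42 * 14.1 * 82.7
Vout = 34.122 * 82.7
Vout = 2821.89 mV

2821.89 mV


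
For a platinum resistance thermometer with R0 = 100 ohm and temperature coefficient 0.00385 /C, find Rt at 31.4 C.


The RTD equation: Rt = R0 * (1 + alpha * T).
Rt = 100 * (1 + 0.00385 * 31.4)
Rt = 100 * (1 + 0.12089)
Rt = 100 * 1.12089
Rt = 112.089 ohm

112.089 ohm


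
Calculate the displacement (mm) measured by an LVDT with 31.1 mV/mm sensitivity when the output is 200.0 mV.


Displacement = Vout / sensitivity.
d = 200.0 / 31.1
d = 6.431 mm

6.431 mm


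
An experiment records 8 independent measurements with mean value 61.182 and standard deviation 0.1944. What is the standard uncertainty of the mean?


The standard uncertainty for Type A evaluation is u = s / sqrt(n).
u = 0.1944 / sqrt(8)
u = 0.1944 / 2.8284
u = 0.0687

0.0687


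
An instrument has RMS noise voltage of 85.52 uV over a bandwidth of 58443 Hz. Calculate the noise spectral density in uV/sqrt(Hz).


Noise spectral density = Vrms / sqrt(BW).
NSD = 85.52 / sqrt(58443)
NSD = 85.52 / 241.7499
NSD = 0.3538 uV/sqrt(Hz)

0.3538 uV/sqrt(Hz)


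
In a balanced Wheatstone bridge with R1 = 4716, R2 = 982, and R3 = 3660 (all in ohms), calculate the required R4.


At balance: R1*R4 = R2*R3, so R4 = R2*R3/R1.
R4 = 982 * 3660 / 4716
R4 = 3594120 / 4716
R4 = 762.11 ohm

762.11 ohm


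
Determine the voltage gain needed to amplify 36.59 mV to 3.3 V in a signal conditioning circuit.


Gain = Vout / Vin (converting to same units).
G = 3.3 V / 36.59 mV
G = 3300.0 mV / 36.59 mV
G = 90.19

90.19


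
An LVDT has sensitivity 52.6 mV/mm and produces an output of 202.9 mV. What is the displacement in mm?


Displacement = Vout / sensitivity.
d = 202.9 / 52.6
d = 3.857 mm

3.857 mm


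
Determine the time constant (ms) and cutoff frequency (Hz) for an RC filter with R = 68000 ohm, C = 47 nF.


Time constant: tau = R * C.
tau = 68000 * 4.70e-08 = 0.003196 s
tau = 3.196 ms
Cutoff frequency: fc = 1 / (2*pi*R*C).
fc = 1 / (2*pi*0.003196) = 49.8 Hz

tau = 3.196 ms, fc = 49.8 Hz


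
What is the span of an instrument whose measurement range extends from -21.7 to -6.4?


Span = upper range - lower range.
Span = -6.4 - (-21.7)
Span = 15.3

15.3


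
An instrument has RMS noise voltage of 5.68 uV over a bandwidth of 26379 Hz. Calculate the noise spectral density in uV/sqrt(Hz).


Noise spectral density = Vrms / sqrt(BW).
NSD = 5.68 / sqrt(26379)
NSD = 5.68 / 162.4161
NSD = 0.035 uV/sqrt(Hz)

0.035 uV/sqrt(Hz)


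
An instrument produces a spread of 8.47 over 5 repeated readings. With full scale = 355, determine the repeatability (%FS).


Repeatability = (spread / full scale) * 100%.
R = (8.47 / 355) * 100
R = 2.386 %FS

2.386 %FS


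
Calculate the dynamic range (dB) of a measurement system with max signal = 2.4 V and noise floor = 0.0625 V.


Dynamic range = 20 * log10(Vmax / Vnoise).
DR = 20 * log10(2.4 / 0.0625)
DR = 20 * log10(38.4)
DR = 31.69 dB

31.69 dB


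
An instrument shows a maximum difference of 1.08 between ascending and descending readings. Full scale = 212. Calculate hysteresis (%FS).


Hysteresis = (max difference / full scale) * 100%.
H = (1.08 / 212) * 100
H = 0.509 %FS

0.509 %FS


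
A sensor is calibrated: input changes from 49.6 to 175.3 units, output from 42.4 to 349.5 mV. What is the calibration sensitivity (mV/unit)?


Sensitivity = (y2 - y1) / (x2 - x1).
S = (349.5 - 42.4) / (175.3 - 49.6)
S = 307.1 / 125.7
S = 2.4431 mV/unit

2.4431 mV/unit


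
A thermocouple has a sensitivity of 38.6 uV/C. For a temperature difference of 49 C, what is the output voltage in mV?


The thermocouple output V = sensitivity * dT.
V = 38.6 uV/C * 49 C
V = 1891.4 uV
V = 1.891 mV

1.891 mV


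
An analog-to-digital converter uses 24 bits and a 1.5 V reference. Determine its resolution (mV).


The resolution (LSB) of an ADC is Vref / 2^n.
LSB = 1.5 / 2^24
LSB = 1.5 / 16777216
LSB = 9e-08 V = 8.941e-05 mV

8.941e-05 mV


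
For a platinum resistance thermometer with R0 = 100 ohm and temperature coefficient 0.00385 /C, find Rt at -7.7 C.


The RTD equation: Rt = R0 * (1 + alpha * T).
Rt = 100 * (1 + 0.00385 * -7.7)
Rt = 100 * (1 + -0.029645)
Rt = 100 * 0.970355
Rt = 97.035 ohm

97.035 ohm


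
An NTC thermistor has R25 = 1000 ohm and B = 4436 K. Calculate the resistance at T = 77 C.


NTC thermistor equation: Rt = R25 * exp(B * (1/T - 1/T25)).
T in Kelvin: 350.15 K, T25 = 298.15 K
1/T - 1/T25 = 1/350.15 - 1/298.15 = -0.0004981
B * (1/T - 1/T25) = 4436 * -0.0004981 = -2.2096
Rt = 1000 * exp(-2.2096) = 109.7 ohm

109.7 ohm


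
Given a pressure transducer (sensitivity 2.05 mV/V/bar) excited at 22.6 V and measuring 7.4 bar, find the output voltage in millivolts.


Output = sensitivity * Vex * P.
Vout = 2.05 * 22.6 * 7.4
Vout = 46.33 * 7.4
Vout = 342.84 mV

342.84 mV


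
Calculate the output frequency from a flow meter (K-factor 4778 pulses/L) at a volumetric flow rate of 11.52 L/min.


Frequency = K * Q / 60 (converting L/min to L/s).
f = 4778 * 11.52 / 60
f = 55042.56 / 60
f = 917.38 Hz

917.38 Hz


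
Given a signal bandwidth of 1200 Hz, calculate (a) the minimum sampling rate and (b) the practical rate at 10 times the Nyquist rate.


By Nyquist theorem, fs_min = 2 * fmax.
fs_min = 2 * 1200 = 2400 Hz
Practical rate = 10 * fs_min = 10 * 2400 = 24000 Hz

fs_min = 2400 Hz, fs_practical = 24000 Hz


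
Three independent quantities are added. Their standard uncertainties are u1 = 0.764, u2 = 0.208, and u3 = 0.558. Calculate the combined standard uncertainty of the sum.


For a sum of independent quantities, uc = sqrt(u1^2 + u2^2 + u3^2).
uc = sqrt(0.764^2 + 0.208^2 + 0.558^2)
uc = sqrt(0.583696 + 0.043264 + 0.311364)
uc = 0.9687

0.9687


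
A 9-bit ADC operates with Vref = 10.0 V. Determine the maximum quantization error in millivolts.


The maximum quantization error is +/- LSB/2.
LSB = Vref / 2^n = 10.0 / 512 = 0.01953125 V
Max error = LSB / 2 = 0.01953125 / 2 = 0.00976562 V
Max error = 9.7656 mV

9.7656 mV


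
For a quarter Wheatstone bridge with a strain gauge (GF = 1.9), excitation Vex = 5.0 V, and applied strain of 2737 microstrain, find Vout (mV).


Quarter bridge output: Vout = (GF * epsilon * Vex) / 4.
Vout = (1.9 * 2737e-6 * 5.0) / 4
Vout = 0.0260015 / 4 V
Vout = 0.00650037 V = 6.5004 mV

6.5004 mV


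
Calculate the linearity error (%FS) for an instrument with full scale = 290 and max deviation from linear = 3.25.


Linearity error = (max deviation / full scale) * 100%.
Linearity = (3.25 / 290) * 100
Linearity = 1.121 %FS

1.121 %FS


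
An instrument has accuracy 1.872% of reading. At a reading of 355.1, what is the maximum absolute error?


Absolute error = (accuracy% / 100) * reading.
Error = (1.872 / 100) * 355.1
Error = 0.01872 * 355.1
Error = 6.6475

6.6475


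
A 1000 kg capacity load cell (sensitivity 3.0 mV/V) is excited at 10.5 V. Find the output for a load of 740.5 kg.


Vout = rated_output * Vex * (load / capacity).
Vout = 3.0 * 10.5 * (740.5 / 1000)
Vout = 3.0 * 10.5 * 0.7405
Vout = 23.326 mV

23.326 mV


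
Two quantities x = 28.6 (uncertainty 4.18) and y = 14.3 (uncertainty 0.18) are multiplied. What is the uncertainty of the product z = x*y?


For a product z = x*y, the relative uncertainty is:
uz/z = sqrt((ux/x)^2 + (uy/y)^2)
Relative uncertainties: ux/x = 4.18/28.6 = 0.146154
uy/y = 0.18/14.3 = 0.012587
z = 28.6 * 14.3 = 409.0
uz = 409.0 * sqrt(0.146154^2 + 0.012587^2) = 59.995

59.995


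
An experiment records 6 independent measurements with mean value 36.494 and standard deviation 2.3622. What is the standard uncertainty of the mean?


The standard uncertainty for Type A evaluation is u = s / sqrt(n).
u = 2.3622 / sqrt(6)
u = 2.3622 / 2.4495
u = 0.9644

0.9644


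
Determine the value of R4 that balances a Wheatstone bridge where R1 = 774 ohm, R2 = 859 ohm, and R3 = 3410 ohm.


At balance: R1*R4 = R2*R3, so R4 = R2*R3/R1.
R4 = 859 * 3410 / 774
R4 = 2929190 / 774
R4 = 3784.48 ohm

3784.48 ohm


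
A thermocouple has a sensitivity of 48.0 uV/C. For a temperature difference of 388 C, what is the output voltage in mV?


The thermocouple output V = sensitivity * dT.
V = 48.0 uV/C * 388 C
V = 18624.0 uV
V = 18.624 mV

18.624 mV


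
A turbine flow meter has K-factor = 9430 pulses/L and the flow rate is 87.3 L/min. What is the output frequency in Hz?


Frequency = K * Q / 60 (converting L/min to L/s).
f = 9430 * 87.3 / 60
f = 823239.0 / 60
f = 13720.65 Hz

13720.65 Hz


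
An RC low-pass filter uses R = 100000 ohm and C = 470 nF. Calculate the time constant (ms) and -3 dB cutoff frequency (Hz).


Time constant: tau = R * C.
tau = 100000 * 4.70e-07 = 0.047 s
tau = 47.0 ms
Cutoff frequency: fc = 1 / (2*pi*R*C).
fc = 1 / (2*pi*0.047) = 3.39 Hz

tau = 47.0 ms, fc = 3.39 Hz


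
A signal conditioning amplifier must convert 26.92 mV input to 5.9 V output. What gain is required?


Gain = Vout / Vin (converting to same units).
G = 5.9 V / 26.92 mV
G = 5900.0 mV / 26.92 mV
G = 219.17

219.17


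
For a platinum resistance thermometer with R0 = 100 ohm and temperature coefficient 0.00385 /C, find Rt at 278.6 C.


The RTD equation: Rt = R0 * (1 + alpha * T).
Rt = 100 * (1 + 0.00385 * 278.6)
Rt = 100 * (1 + 1.07261)
Rt = 100 * 2.07261
Rt = 207.261 ohm

207.261 ohm


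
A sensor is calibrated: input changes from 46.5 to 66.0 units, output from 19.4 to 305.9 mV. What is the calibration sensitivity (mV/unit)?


Sensitivity = (y2 - y1) / (x2 - x1).
S = (305.9 - 19.4) / (66.0 - 46.5)
S = 286.5 / 19.5
S = 14.6923 mV/unit

14.6923 mV/unit


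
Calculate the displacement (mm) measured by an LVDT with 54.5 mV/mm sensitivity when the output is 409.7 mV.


Displacement = Vout / sensitivity.
d = 409.7 / 54.5
d = 7.517 mm

7.517 mm


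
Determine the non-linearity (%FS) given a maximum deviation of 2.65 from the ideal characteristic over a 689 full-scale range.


Linearity error = (max deviation / full scale) * 100%.
Linearity = (2.65 / 689) * 100
Linearity = 0.385 %FS

0.385 %FS


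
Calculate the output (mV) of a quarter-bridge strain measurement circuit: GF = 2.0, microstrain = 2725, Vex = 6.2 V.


Quarter bridge output: Vout = (GF * epsilon * Vex) / 4.
Vout = (2.0 * 2725e-6 * 6.2) / 4
Vout = 0.03379 / 4 V
Vout = 0.0084475 V = 8.4475 mV

8.4475 mV


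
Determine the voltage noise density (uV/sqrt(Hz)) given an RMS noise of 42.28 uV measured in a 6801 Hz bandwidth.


Noise spectral density = Vrms / sqrt(BW).
NSD = 42.28 / sqrt(6801)
NSD = 42.28 / 82.4682
NSD = 0.5127 uV/sqrt(Hz)

0.5127 uV/sqrt(Hz)


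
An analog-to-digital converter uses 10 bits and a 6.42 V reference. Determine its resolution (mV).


The resolution (LSB) of an ADC is Vref / 2^n.
LSB = 6.42 / 2^10
LSB = 6.42 / 1024
LSB = 0.00626953 V = 6.26953125 mV

6.26953125 mV


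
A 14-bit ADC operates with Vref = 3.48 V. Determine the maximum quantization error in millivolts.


The maximum quantization error is +/- LSB/2.
LSB = Vref / 2^n = 3.48 / 16384 = 0.0002124 V
Max error = LSB / 2 = 0.0002124 / 2 = 0.0001062 V
Max error = 0.1062 mV

0.1062 mV


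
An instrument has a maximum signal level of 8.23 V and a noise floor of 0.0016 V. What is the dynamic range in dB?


Dynamic range = 20 * log10(Vmax / Vnoise).
DR = 20 * log10(8.23 / 0.0016)
DR = 20 * log10(5143.75)
DR = 74.23 dB

74.23 dB


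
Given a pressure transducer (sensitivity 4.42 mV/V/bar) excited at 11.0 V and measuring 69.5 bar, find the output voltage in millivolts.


Output = sensitivity * Vex * P.
Vout = 4.42 * 11.0 * 69.5
Vout = 48.62 * 69.5
Vout = 3379.09 mV

3379.09 mV


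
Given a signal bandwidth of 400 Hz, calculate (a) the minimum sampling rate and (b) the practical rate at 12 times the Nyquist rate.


By Nyquist theorem, fs_min = 2 * fmax.
fs_min = 2 * 400 = 800 Hz
Practical rate = 12 * fs_min = 12 * 800 = 9600 Hz

fs_min = 800 Hz, fs_practical = 9600 Hz


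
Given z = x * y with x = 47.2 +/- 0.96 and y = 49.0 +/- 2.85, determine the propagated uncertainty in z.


For a product z = x*y, the relative uncertainty is:
uz/z = sqrt((ux/x)^2 + (uy/y)^2)
Relative uncertainties: ux/x = 0.96/47.2 = 0.020339
uy/y = 2.85/49.0 = 0.058163
z = 47.2 * 49.0 = 2312.8
uz = 2312.8 * sqrt(0.020339^2 + 0.058163^2) = 142.508

142.508


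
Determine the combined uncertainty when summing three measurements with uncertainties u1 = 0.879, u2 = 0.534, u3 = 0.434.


For a sum of independent quantities, uc = sqrt(u1^2 + u2^2 + u3^2).
uc = sqrt(0.879^2 + 0.534^2 + 0.434^2)
uc = sqrt(0.772641 + 0.285156 + 0.188356)
uc = 1.1163

1.1163


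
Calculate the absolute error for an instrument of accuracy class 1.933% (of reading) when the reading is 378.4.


Absolute error = (accuracy% / 100) * reading.
Error = (1.933 / 100) * 378.4
Error = 0.01933 * 378.4
Error = 7.3145

7.3145


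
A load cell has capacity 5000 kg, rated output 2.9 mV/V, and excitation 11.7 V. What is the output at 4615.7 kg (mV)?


Vout = rated_output * Vex * (load / capacity).
Vout = 2.9 * 11.7 * (4615.7 / 5000)
Vout = 2.9 * 11.7 * 0.92314
Vout = 31.322 mV

31.322 mV


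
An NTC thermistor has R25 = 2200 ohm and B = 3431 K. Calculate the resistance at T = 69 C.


NTC thermistor equation: Rt = R25 * exp(B * (1/T - 1/T25)).
T in Kelvin: 342.15 K, T25 = 298.15 K
1/T - 1/T25 = 1/342.15 - 1/298.15 = -0.00043132
B * (1/T - 1/T25) = 3431 * -0.00043132 = -1.4799
Rt = 2200 * exp(-1.4799) = 500.9 ohm

500.9 ohm


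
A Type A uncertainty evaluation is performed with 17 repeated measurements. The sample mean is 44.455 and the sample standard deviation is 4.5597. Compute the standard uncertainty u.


The standard uncertainty for Type A evaluation is u = s / sqrt(n).
u = 4.5597 / sqrt(17)
u = 4.5597 / 4.1231
u = 1.1059

1.1059


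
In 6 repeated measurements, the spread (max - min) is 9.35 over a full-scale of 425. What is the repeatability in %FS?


Repeatability = (spread / full scale) * 100%.
R = (9.35 / 425) * 100
R = 2.2 %FS

2.2 %FS


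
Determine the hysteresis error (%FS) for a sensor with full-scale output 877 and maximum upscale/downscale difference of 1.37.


Hysteresis = (max difference / full scale) * 100%.
H = (1.37 / 877) * 100
H = 0.156 %FS

0.156 %FS


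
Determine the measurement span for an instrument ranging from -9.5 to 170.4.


Span = upper range - lower range.
Span = 170.4 - (-9.5)
Span = 179.9

179.9


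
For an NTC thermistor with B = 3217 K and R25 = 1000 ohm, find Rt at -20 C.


NTC thermistor equation: Rt = R25 * exp(B * (1/T - 1/T25)).
T in Kelvin: 253.15 K, T25 = 298.15 K
1/T - 1/T25 = 1/253.15 - 1/298.15 = 0.00059621
B * (1/T - 1/T25) = 3217 * 0.00059621 = 1.918
Rt = 1000 * exp(1.918) = 6807.4 ohm

6807.4 ohm


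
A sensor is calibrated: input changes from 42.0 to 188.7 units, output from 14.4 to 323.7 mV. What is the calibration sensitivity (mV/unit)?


Sensitivity = (y2 - y1) / (x2 - x1).
S = (323.7 - 14.4) / (188.7 - 42.0)
S = 309.3 / 146.7
S = 2.1084 mV/unit

2.1084 mV/unit


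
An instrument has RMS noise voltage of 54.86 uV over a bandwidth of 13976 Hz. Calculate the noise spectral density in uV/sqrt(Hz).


Noise spectral density = Vrms / sqrt(BW).
NSD = 54.86 / sqrt(13976)
NSD = 54.86 / 118.2201
NSD = 0.464 uV/sqrt(Hz)

0.464 uV/sqrt(Hz)


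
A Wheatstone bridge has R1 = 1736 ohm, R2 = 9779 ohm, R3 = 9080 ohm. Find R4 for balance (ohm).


At balance: R1*R4 = R2*R3, so R4 = R2*R3/R1.
R4 = 9779 * 9080 / 1736
R4 = 88793320 / 1736
R4 = 51148.23 ohm

51148.23 ohm


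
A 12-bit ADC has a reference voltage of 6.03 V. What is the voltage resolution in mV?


The resolution (LSB) of an ADC is Vref / 2^n.
LSB = 6.03 / 2^12
LSB = 6.03 / 4096
LSB = 0.00147217 V = 1.47216797 mV

1.47216797 mV


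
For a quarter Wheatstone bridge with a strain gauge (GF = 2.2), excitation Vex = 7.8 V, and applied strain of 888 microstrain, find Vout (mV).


Quarter bridge output: Vout = (GF * epsilon * Vex) / 4.
Vout = (2.2 * 888e-6 * 7.8) / 4
Vout = 0.01523808 / 4 V
Vout = 0.00380952 V = 3.8095 mV

3.8095 mV


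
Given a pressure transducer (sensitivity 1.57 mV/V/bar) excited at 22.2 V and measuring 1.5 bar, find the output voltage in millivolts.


Output = sensitivity * Vex * P.
Vout = 1.57 * 22.2 * 1.5
Vout = 34.854 * 1.5
Vout = 52.28 mV

52.28 mV


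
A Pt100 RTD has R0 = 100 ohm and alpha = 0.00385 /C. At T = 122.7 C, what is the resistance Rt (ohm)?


The RTD equation: Rt = R0 * (1 + alpha * T).
Rt = 100 * (1 + 0.00385 * 122.7)
Rt = 100 * (1 + 0.472395)
Rt = 100 * 1.472395
Rt = 147.24 ohm

147.24 ohm


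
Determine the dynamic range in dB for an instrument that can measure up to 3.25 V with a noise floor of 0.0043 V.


Dynamic range = 20 * log10(Vmax / Vnoise).
DR = 20 * log10(3.25 / 0.0043)
DR = 20 * log10(755.81)
DR = 57.57 dB

57.57 dB


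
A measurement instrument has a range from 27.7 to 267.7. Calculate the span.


Span = upper range - lower range.
Span = 267.7 - (27.7)
Span = 240.0

240.0


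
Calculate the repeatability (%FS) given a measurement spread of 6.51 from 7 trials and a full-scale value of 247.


Repeatability = (spread / full scale) * 100%.
R = (6.51 / 247) * 100
R = 2.636 %FS

2.636 %FS


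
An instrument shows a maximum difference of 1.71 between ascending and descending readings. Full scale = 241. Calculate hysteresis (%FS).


Hysteresis = (max difference / full scale) * 100%.
H = (1.71 / 241) * 100
H = 0.71 %FS

0.71 %FS


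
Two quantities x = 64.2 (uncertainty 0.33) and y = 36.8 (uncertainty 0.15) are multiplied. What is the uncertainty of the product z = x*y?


For a product z = x*y, the relative uncertainty is:
uz/z = sqrt((ux/x)^2 + (uy/y)^2)
Relative uncertainties: ux/x = 0.33/64.2 = 0.00514
uy/y = 0.15/36.8 = 0.004076
z = 64.2 * 36.8 = 2362.6
uz = 2362.6 * sqrt(0.00514^2 + 0.004076^2) = 15.499

15.499


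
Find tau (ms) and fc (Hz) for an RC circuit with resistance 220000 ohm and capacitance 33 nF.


Time constant: tau = R * C.
tau = 220000 * 3.30e-08 = 0.00726 s
tau = 7.26 ms
Cutoff frequency: fc = 1 / (2*pi*R*C).
fc = 1 / (2*pi*0.00726) = 21.92 Hz

tau = 7.26 ms, fc = 21.92 Hz


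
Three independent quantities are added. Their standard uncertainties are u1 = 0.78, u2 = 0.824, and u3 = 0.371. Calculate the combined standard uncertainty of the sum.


For a sum of independent quantities, uc = sqrt(u1^2 + u2^2 + u3^2).
uc = sqrt(0.78^2 + 0.824^2 + 0.371^2)
uc = sqrt(0.6084 + 0.678976 + 0.137641)
uc = 1.1937

1.1937


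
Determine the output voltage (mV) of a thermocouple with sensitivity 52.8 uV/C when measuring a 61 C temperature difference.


The thermocouple output V = sensitivity * dT.
V = 52.8 uV/C * 61 C
V = 3220.8 uV
V = 3.221 mV

3.221 mV


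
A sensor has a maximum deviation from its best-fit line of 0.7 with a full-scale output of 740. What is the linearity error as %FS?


Linearity error = (max deviation / full scale) * 100%.
Linearity = (0.7 / 740) * 100
Linearity = 0.095 %FS

0.095 %FS


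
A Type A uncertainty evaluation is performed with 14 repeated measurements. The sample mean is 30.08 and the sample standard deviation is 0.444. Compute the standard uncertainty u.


The standard uncertainty for Type A evaluation is u = s / sqrt(n).
u = 0.444 / sqrt(14)
u = 0.444 / 3.7417
u = 0.1187

0.1187


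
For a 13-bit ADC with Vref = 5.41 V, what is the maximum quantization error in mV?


The maximum quantization error is +/- LSB/2.
LSB = Vref / 2^n = 5.41 / 8192 = 0.0006604 V
Max error = LSB / 2 = 0.0006604 / 2 = 0.0003302 V
Max error = 0.3302 mV

0.3302 mV


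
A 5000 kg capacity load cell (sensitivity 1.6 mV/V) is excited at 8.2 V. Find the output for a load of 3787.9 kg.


Vout = rated_output * Vex * (load / capacity).
Vout = 1.6 * 8.2 * (3787.9 / 5000)
Vout = 1.6 * 8.2 * 0.75758
Vout = 9.939 mV

9.939 mV


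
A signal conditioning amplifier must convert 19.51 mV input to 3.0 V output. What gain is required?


Gain = Vout / Vin (converting to same units).
G = 3.0 V / 19.51 mV
G = 3000.0 mV / 19.51 mV
G = 153.77

153.77


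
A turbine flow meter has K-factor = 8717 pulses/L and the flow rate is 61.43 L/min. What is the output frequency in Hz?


Frequency = K * Q / 60 (converting L/min to L/s).
f = 8717 * 61.43 / 60
f = 535485.31 / 60
f = 8924.76 Hz

8924.76 Hz


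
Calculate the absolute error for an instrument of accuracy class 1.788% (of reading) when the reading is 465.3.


Absolute error = (accuracy% / 100) * reading.
Error = (1.788 / 100) * 465.3
Error = 0.01788 * 465.3
Error = 8.3196

8.3196


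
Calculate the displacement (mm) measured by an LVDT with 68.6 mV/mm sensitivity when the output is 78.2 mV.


Displacement = Vout / sensitivity.
d = 78.2 / 68.6
d = 1.14 mm

1.14 mm


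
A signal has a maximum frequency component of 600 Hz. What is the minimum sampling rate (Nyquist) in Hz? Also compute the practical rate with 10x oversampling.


By Nyquist theorem, fs_min = 2 * fmax.
fs_min = 2 * 600 = 1200 Hz
Practical rate = 10 * fs_min = 10 * 1200 = 12000 Hz

fs_min = 1200 Hz, fs_practical = 12000 Hz


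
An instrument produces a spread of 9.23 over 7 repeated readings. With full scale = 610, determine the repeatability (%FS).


Repeatability = (spread / full scale) * 100%.
R = (9.23 / 610) * 100
R = 1.513 %FS

1.513 %FS


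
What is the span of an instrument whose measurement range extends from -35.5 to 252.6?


Span = upper range - lower range.
Span = 252.6 - (-35.5)
Span = 288.1

288.1


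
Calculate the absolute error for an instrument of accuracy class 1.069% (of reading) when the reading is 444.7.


Absolute error = (accuracy% / 100) * reading.
Error = (1.069 / 100) * 444.7
Error = 0.01069 * 444.7
Error = 4.7538

4.7538


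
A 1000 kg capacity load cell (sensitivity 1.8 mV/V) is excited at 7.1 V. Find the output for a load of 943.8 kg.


Vout = rated_output * Vex * (load / capacity).
Vout = 1.8 * 7.1 * (943.8 / 1000)
Vout = 1.8 * 7.1 * 0.9438
Vout = 12.062 mV

12.062 mV


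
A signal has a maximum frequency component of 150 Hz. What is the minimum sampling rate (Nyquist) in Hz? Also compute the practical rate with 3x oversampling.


By Nyquist theorem, fs_min = 2 * fmax.
fs_min = 2 * 150 = 300 Hz
Practical rate = 3 * fs_min = 3 * 300 = 900 Hz

fs_min = 300 Hz, fs_practical = 900 Hz


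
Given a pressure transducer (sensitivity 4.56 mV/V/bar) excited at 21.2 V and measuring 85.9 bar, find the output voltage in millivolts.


Output = sensitivity * Vex * P.
Vout = 4.56 * 21.2 * 85.9
Vout = 96.672 * 85.9
Vout = 8304.12 mV

8304.12 mV


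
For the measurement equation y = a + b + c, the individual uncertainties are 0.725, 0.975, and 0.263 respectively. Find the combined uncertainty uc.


For a sum of independent quantities, uc = sqrt(u1^2 + u2^2 + u3^2).
uc = sqrt(0.725^2 + 0.975^2 + 0.263^2)
uc = sqrt(0.525625 + 0.950625 + 0.069169)
uc = 1.2431

1.2431


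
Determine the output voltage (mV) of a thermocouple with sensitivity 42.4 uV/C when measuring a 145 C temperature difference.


The thermocouple output V = sensitivity * dT.
V = 42.4 uV/C * 145 C
V = 6148.0 uV
V = 6.148 mV

6.148 mV


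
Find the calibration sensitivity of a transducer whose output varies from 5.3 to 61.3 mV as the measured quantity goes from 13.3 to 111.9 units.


Sensitivity = (y2 - y1) / (x2 - x1).
S = (61.3 - 5.3) / (111.9 - 13.3)
S = 56.0 / 98.6
S = 0.568 mV/unit

0.568 mV/unit


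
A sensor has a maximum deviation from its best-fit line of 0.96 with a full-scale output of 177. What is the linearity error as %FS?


Linearity error = (max deviation / full scale) * 100%.
Linearity = (0.96 / 177) * 100
Linearity = 0.542 %FS

0.542 %FS


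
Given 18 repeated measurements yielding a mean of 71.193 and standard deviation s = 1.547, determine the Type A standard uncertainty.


The standard uncertainty for Type A evaluation is u = s / sqrt(n).
u = 1.547 / sqrt(18)
u = 1.547 / 4.2426
u = 0.3646

0.3646


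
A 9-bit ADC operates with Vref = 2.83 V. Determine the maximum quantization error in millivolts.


The maximum quantization error is +/- LSB/2.
LSB = Vref / 2^n = 2.83 / 512 = 0.00552734 V
Max error = LSB / 2 = 0.00552734 / 2 = 0.00276367 V
Max error = 2.7637 mV

2.7637 mV


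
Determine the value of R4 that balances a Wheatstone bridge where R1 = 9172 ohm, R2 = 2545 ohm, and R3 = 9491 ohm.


At balance: R1*R4 = R2*R3, so R4 = R2*R3/R1.
R4 = 2545 * 9491 / 9172
R4 = 24154595 / 9172
R4 = 2633.51 ohm

2633.51 ohm


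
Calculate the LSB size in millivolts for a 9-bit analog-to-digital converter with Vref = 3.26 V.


The resolution (LSB) of an ADC is Vref / 2^n.
LSB = 3.26 / 2^9
LSB = 3.26 / 512
LSB = 0.00636719 V = 6.3671875 mV

6.3671875 mV


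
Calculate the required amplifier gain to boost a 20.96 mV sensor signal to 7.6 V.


Gain = Vout / Vin (converting to same units).
G = 7.6 V / 20.96 mV
G = 7600.0 mV / 20.96 mV
G = 362.6

362.6


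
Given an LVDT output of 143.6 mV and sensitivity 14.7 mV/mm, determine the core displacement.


Displacement = Vout / sensitivity.
d = 143.6 / 14.7
d = 9.769 mm

9.769 mm


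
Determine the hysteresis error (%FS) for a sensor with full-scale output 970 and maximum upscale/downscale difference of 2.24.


Hysteresis = (max difference / full scale) * 100%.
H = (2.24 / 970) * 100
H = 0.231 %FS

0.231 %FS


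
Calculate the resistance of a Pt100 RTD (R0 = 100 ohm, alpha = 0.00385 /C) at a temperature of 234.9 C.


The RTD equation: Rt = R0 * (1 + alpha * T).
Rt = 100 * (1 + 0.00385 * 234.9)
Rt = 100 * (1 + 0.904365)
Rt = 100 * 1.904365
Rt = 190.436 ohm

190.436 ohm


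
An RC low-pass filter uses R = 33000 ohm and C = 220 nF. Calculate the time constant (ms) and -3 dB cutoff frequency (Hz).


Time constant: tau = R * C.
tau = 33000 * 2.20e-07 = 0.00726 s
tau = 7.26 ms
Cutoff frequency: fc = 1 / (2*pi*R*C).
fc = 1 / (2*pi*0.00726) = 21.92 Hz

tau = 7.26 ms, fc = 21.92 Hz


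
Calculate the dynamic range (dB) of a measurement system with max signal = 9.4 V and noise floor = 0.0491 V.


Dynamic range = 20 * log10(Vmax / Vnoise).
DR = 20 * log10(9.4 / 0.0491)
DR = 20 * log10(191.45)
DR = 45.64 dB

45.64 dB


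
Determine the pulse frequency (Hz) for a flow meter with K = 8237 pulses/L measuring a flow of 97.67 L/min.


Frequency = K * Q / 60 (converting L/min to L/s).
f = 8237 * 97.67 / 60
f = 804507.79 / 60
f = 13408.46 Hz

13408.46 Hz


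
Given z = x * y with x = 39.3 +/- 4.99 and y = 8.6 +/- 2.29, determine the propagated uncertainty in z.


For a product z = x*y, the relative uncertainty is:
uz/z = sqrt((ux/x)^2 + (uy/y)^2)
Relative uncertainties: ux/x = 4.99/39.3 = 0.126972
uy/y = 2.29/8.6 = 0.266279
z = 39.3 * 8.6 = 338.0
uz = 338.0 * sqrt(0.126972^2 + 0.266279^2) = 99.705

99.705


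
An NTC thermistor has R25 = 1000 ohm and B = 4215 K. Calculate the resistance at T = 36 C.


NTC thermistor equation: Rt = R25 * exp(B * (1/T - 1/T25)).
T in Kelvin: 309.15 K, T25 = 298.15 K
1/T - 1/T25 = 1/309.15 - 1/298.15 = -0.00011934
B * (1/T - 1/T25) = 4215 * -0.00011934 = -0.503
Rt = 1000 * exp(-0.503) = 604.7 ohm

604.7 ohm


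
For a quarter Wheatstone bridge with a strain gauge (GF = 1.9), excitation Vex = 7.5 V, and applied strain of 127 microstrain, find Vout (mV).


Quarter bridge output: Vout = (GF * epsilon * Vex) / 4.
Vout = (1.9 * 127e-6 * 7.5) / 4
Vout = 0.00180975 / 4 V
Vout = 0.00045244 V = 0.4524 mV

0.4524 mV


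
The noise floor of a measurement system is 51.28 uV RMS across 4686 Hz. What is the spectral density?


Noise spectral density = Vrms / sqrt(BW).
NSD = 51.28 / sqrt(4686)
NSD = 51.28 / 68.4544
NSD = 0.7491 uV/sqrt(Hz)

0.7491 uV/sqrt(Hz)


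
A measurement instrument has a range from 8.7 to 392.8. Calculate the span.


Span = upper range - lower range.
Span = 392.8 - (8.7)
Span = 384.1

384.1


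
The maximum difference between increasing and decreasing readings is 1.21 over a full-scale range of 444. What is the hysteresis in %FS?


Hysteresis = (max difference / full scale) * 100%.
H = (1.21 / 444) * 100
H = 0.273 %FS

0.273 %FS


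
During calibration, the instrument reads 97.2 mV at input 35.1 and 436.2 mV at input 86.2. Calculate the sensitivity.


Sensitivity = (y2 - y1) / (x2 - x1).
S = (436.2 - 97.2) / (86.2 - 35.1)
S = 339.0 / 51.1
S = 6.6341 mV/unit

6.6341 mV/unit


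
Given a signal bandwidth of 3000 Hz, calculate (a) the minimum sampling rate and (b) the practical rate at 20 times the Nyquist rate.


By Nyquist theorem, fs_min = 2 * fmax.
fs_min = 2 * 3000 = 6000 Hz
Practical rate = 20 * fs_min = 20 * 6000 = 120000 Hz

fs_min = 6000 Hz, fs_practical = 120000 Hz


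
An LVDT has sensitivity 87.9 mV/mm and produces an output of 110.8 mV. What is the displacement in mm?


Displacement = Vout / sensitivity.
d = 110.8 / 87.9
d = 1.261 mm

1.261 mm


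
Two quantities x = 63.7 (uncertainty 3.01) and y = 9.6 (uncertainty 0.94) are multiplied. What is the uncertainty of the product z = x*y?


For a product z = x*y, the relative uncertainty is:
uz/z = sqrt((ux/x)^2 + (uy/y)^2)
Relative uncertainties: ux/x = 3.01/63.7 = 0.047253
uy/y = 0.94/9.6 = 0.097917
z = 63.7 * 9.6 = 611.5
uz = 611.5 * sqrt(0.047253^2 + 0.097917^2) = 66.486

66.486


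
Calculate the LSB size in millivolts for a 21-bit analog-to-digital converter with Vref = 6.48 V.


The resolution (LSB) of an ADC is Vref / 2^n.
LSB = 6.48 / 2^21
LSB = 6.48 / 2097152
LSB = 3.09e-06 V = 0.0030899 mV

0.0030899 mV


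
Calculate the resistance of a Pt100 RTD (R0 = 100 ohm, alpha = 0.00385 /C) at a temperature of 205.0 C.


The RTD equation: Rt = R0 * (1 + alpha * T).
Rt = 100 * (1 + 0.00385 * 205.0)
Rt = 100 * (1 + 0.78925)
Rt = 100 * 1.78925
Rt = 178.925 ohm

178.925 ohm


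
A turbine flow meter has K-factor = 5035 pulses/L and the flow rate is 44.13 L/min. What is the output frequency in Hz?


Frequency = K * Q / 60 (converting L/min to L/s).
f = 5035 * 44.13 / 60
f = 222194.55 / 60
f = 3703.24 Hz

3703.24 Hz


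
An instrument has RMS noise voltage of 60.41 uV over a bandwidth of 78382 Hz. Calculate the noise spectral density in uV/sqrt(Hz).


Noise spectral density = Vrms / sqrt(BW).
NSD = 60.41 / sqrt(78382)
NSD = 60.41 / 279.9679
NSD = 0.2158 uV/sqrt(Hz)

0.2158 uV/sqrt(Hz)


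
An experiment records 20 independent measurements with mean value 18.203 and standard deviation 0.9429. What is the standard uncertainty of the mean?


The standard uncertainty for Type A evaluation is u = s / sqrt(n).
u = 0.9429 / sqrt(20)
u = 0.9429 / 4.4721
u = 0.2108

0.2108


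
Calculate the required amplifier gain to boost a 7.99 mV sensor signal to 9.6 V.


Gain = Vout / Vin (converting to same units).
G = 9.6 V / 7.99 mV
G = 9600.0 mV / 7.99 mV
G = 1201.5

1201.5


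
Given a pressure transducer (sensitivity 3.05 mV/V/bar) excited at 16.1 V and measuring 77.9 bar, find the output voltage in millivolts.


Output = sensitivity * Vex * P.
Vout = 3.05 * 16.1 * 77.9
Vout = 49.105 * 77.9
Vout = 3825.28 mV

3825.28 mV


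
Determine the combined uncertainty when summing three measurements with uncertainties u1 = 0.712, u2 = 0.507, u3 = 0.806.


For a sum of independent quantities, uc = sqrt(u1^2 + u2^2 + u3^2).
uc = sqrt(0.712^2 + 0.507^2 + 0.806^2)
uc = sqrt(0.506944 + 0.257049 + 0.649636)
uc = 1.189

1.189


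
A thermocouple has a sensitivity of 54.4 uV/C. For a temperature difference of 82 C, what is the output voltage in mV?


The thermocouple output V = sensitivity * dT.
V = 54.4 uV/C * 82 C
V = 4460.8 uV
V = 4.461 mV

4.461 mV


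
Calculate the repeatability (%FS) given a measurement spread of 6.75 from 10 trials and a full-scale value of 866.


Repeatability = (spread / full scale) * 100%.
R = (6.75 / 866) * 100
R = 0.779 %FS

0.779 %FS


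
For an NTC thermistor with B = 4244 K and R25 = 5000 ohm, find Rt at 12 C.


NTC thermistor equation: Rt = R25 * exp(B * (1/T - 1/T25)).
T in Kelvin: 285.15 K, T25 = 298.15 K
1/T - 1/T25 = 1/285.15 - 1/298.15 = 0.00015291
B * (1/T - 1/T25) = 4244 * 0.00015291 = 0.6489
Rt = 5000 * exp(0.6489) = 9567.6 ohm

9567.6 ohm


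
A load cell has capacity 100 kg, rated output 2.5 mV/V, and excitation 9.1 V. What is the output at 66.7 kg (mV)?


Vout = rated_output * Vex * (load / capacity).
Vout = 2.5 * 9.1 * (66.7 / 100)
Vout = 2.5 * 9.1 * 0.667
Vout = 15.174 mV

15.174 mV


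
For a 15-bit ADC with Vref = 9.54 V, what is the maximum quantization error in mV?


The maximum quantization error is +/- LSB/2.
LSB = Vref / 2^n = 9.54 / 32768 = 0.00029114 V
Max error = LSB / 2 = 0.00029114 / 2 = 0.00014557 V
Max error = 0.1456 mV

0.1456 mV


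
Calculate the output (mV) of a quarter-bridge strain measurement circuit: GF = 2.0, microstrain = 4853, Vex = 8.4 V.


Quarter bridge output: Vout = (GF * epsilon * Vex) / 4.
Vout = (2.0 * 4853e-6 * 8.4) / 4
Vout = 0.0815304 / 4 V
Vout = 0.0203826 V = 20.3826 mV

20.3826 mV


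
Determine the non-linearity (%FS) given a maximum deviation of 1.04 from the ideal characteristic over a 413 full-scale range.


Linearity error = (max deviation / full scale) * 100%.
Linearity = (1.04 / 413) * 100
Linearity = 0.252 %FS

0.252 %FS


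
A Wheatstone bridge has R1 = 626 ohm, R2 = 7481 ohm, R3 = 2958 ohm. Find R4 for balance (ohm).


At balance: R1*R4 = R2*R3, so R4 = R2*R3/R1.
R4 = 7481 * 2958 / 626
R4 = 22128798 / 626
R4 = 35349.52 ohm

35349.52 ohm


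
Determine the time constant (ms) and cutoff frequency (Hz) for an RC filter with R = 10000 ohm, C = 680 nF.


Time constant: tau = R * C.
tau = 10000 * 6.80e-07 = 0.0068 s
tau = 6.8 ms
Cutoff frequency: fc = 1 / (2*pi*R*C).
fc = 1 / (2*pi*0.0068) = 23.41 Hz

tau = 6.8 ms, fc = 23.41 Hz


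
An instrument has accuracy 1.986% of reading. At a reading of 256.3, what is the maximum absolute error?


Absolute error = (accuracy% / 100) * reading.
Error = (1.986 / 100) * 256.3
Error = 0.01986 * 256.3
Error = 5.0901

5.0901


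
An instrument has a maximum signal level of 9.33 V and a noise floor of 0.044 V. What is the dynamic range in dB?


Dynamic range = 20 * log10(Vmax / Vnoise).
DR = 20 * log10(9.33 / 0.044)
DR = 20 * log10(212.05)
DR = 46.53 dB

46.53 dB


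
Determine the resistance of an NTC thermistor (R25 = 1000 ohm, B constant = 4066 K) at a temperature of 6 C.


NTC thermistor equation: Rt = R25 * exp(B * (1/T - 1/T25)).
T in Kelvin: 279.15 K, T25 = 298.15 K
1/T - 1/T25 = 1/279.15 - 1/298.15 = 0.00022829
B * (1/T - 1/T25) = 4066 * 0.00022829 = 0.9282
Rt = 1000 * exp(0.9282) = 2530.0 ohm

2530.0 ohm


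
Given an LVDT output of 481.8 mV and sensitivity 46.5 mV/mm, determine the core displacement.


Displacement = Vout / sensitivity.
d = 481.8 / 46.5
d = 10.361 mm

10.361 mm


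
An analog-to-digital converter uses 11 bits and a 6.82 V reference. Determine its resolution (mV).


The resolution (LSB) of an ADC is Vref / 2^n.
LSB = 6.82 / 2^11
LSB = 6.82 / 2048
LSB = 0.00333008 V = 3.33007812 mV

3.33007812 mV


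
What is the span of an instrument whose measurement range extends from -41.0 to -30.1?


Span = upper range - lower range.
Span = -30.1 - (-41.0)
Span = 10.9

10.9


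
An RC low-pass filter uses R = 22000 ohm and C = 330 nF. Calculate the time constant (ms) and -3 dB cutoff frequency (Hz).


Time constant: tau = R * C.
tau = 22000 * 3.30e-07 = 0.00726 s
tau = 7.26 ms
Cutoff frequency: fc = 1 / (2*pi*R*C).
fc = 1 / (2*pi*0.00726) = 21.92 Hz

tau = 7.26 ms, fc = 21.92 Hz
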